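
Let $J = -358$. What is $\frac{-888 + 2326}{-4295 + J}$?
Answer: $- \frac{1438}{4653} \approx -0.30905$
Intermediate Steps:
$\frac{-888 + 2326}{-4295 + J} = \frac{-888 + 2326}{-4295 - 358} = \frac{1438}{-4653} = 1438 \left(- \frac{1}{4653}\right) = - \frac{1438}{4653}$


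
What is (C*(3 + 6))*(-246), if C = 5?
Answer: -11070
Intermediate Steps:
(C*(3 + 6))*(-246) = (5*(3 + 6))*(-246) = (5*9)*(-246) = 45*(-246) = -11070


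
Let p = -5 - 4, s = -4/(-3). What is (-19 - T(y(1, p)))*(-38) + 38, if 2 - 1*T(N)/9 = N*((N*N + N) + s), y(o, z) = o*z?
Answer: 227164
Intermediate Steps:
s = 4/3 (s = -4*(-⅓) = 4/3 ≈ 1.3333)
p = -9
T(N) = 18 - 9*N*(4/3 + N + N²) (T(N) = 18 - 9*N*((N*N + N) + 4/3) = 18 - 9*N*((N² + N) + 4/3) = 18 - 9*N*((N + N²) + 4/3) = 18 - 9*N*(4/3 + N + N²))
(-19 - T(y(1, p)))*(-38) + 38 = (-19 - (18 - 12*(-9) - 9*(1*(-9))² - 9*(1*(-9))³))*(-38) + 38 = (-19 - (18 - 12*(-9) - 9*(-9)² - 9*(-9)³))*(-38) + 38 = (-19 - (18 + 108 - 9*81 - 9*(-729)))*(-38) + 38 = (-19 - (18 + 108 - 729 + 6561))*(-38) + 38 = (-19 - 1*5958)*(-38) + 38 = (-19 - 5958)*(-38) + 38 = -5977*(-38) + 38 = 227126 + 38 = 227164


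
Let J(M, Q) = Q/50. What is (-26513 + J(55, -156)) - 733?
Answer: -681228/25 ≈ -27249.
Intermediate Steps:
J(M, Q) = Q/50 (J(M, Q) = Q*(1/50) = Q/50)
(-26513 + J(55, -156)) - 733 = (-26513 + (1/50)*(-156)) - 733 = (-26513 - 78/25) - 733 = -662903/25 - 733 = -681228/25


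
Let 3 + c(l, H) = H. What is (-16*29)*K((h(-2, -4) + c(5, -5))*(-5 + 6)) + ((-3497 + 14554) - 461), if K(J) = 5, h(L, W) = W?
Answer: 8276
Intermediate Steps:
c(l, H) = -3 + H
(-16*29)*K((h(-2, -4) + c(5, -5))*(-5 + 6)) + ((-3497 + 14554) - 461) = -16*29*5 + ((-3497 + 14554) - 461) = -464*5 + (11057 - 461) = -2320 + 10596 = 8276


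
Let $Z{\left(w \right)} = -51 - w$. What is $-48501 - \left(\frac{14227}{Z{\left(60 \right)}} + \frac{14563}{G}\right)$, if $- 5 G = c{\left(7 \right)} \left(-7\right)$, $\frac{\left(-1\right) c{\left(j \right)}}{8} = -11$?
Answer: $- \frac{3315623009}{68376} \approx -48491.0$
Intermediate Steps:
$c{\left(j \right)} = 88$ ($c{\left(j \right)} = \left(-8\right) \left(-11\right) = 88$)
$G = \frac{616}{5}$ ($G = - \frac{88 \left(-7\right)}{5} = \left(- \frac{1}{5}\right) \left(-616\right) = \frac{616}{5} \approx 123.2$)
$-48501 - \left(\frac{14227}{Z{\left(60 \right)}} + \frac{14563}{G}\right) = -48501 - \left(\frac{72815}{616} + \frac{14227}{-51 - 60}\right) = -48501 - \left(\frac{72815}{616} + \frac{14227}{-111}\right) = -48501 - - \frac{681367}{68376} = -48501 + \left(- \frac{72815}{616} + \frac{14227}{111}\right) = -48501 + \frac{681367}{68376} = - \frac{3315623009}{68376}$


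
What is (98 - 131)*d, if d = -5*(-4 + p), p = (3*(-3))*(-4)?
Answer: 5280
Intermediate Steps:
p = 36 (p = -9*(-4) = 36)
d = -160 (d = -5*(-4 + 36) = -5*32 = -160)
(98 - 131)*d = (98 - 131)*(-160) = -33*(-160) = 5280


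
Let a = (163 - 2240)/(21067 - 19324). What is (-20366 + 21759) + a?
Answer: 2425922/1743 ≈ 1391.8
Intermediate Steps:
a = -2077/1743 ≈ -1.1916
(-20366 + 21759) + a = (-20366 + 21759) - 2077/1743 = 1393 - 2077/1743 = 2425922/1743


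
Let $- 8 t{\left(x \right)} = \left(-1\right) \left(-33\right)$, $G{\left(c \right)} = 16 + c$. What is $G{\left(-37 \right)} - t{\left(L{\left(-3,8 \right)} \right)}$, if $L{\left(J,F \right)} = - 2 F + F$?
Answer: $- \frac{135}{8} \approx -16.875$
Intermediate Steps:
$L{\left(J,F \right)} = - F$
$t{\left(x \right)} = - \frac{33}{8}$ ($t{\left(x \right)} = - \frac{\left(-1\right) \left(-33\right)}{8} = \left(- \frac{1}{8}\right) 33 = - \frac{33}{8}$)
$G{\left(-37 \right)} - t{\left(L{\left(-3,8 \right)} \right)} = \left(16 - 37\right) - - \frac{33}{8} = -21 + \frac{33}{8} = - \frac{135}{8}$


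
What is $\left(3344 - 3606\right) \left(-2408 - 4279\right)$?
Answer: $1751994$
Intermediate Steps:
$\left(3344 - 3606\right) \left(-2408 - 4279\right) = \left(-262\right) \left(-6687\right) = 1751994$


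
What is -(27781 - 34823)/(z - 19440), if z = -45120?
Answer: -3521/32280 ≈ -0.10908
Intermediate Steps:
-(27781 - 34823)/(z - 19440) = -(27781 - 34823)/(-45120 - 19440) = -(-7042)/(-64560) = -(-7042)*(-1)/64560 = -1*3521/32280 = -3521/32280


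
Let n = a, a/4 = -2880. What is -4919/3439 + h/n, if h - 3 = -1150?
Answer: -52722347/39617280 ≈ -1.3308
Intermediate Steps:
a = -11520 (a = 4*(-2880) = -11520)
n = -11520
h = -1147 (h = 3 - 1150 = -1147)
-4919/3439 + h/n = -4919/3439 - 1147/(-11520) = -4919*1/3439 - 1147*(-1/11520) = -4919/3439 + 1147/11520 = -52722347/39617280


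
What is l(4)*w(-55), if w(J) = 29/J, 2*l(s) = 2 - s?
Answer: 29/55 ≈ 0.52727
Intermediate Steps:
l(s) = 1 - s/2 (l(s) = (2 - s)/2 = 1 - s/2)
l(4)*w(-55) = (1 - ½*4)*(29/(-55)) = (1 - 2)*(29*(-1/55)) = -1*(-29/55) = 29/55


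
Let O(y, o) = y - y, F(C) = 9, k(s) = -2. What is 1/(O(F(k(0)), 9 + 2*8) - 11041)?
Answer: -1/11041 ≈ -9.0571e-5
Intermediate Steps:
O(y, o) = 0
1/(O(F(k(0)), 9 + 2*8) - 11041) = 1/(0 - 11041) = 1/(-11041) = -1/11041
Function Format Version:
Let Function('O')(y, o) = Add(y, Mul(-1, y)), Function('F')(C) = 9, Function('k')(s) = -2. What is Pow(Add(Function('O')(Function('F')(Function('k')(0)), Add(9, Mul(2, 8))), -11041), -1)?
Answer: Rational(-1, 11041) ≈ -9.0571e-5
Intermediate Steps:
Function('O')(y, o) = 0
Pow(Add(Function('O')(Function('F')(Function('k')(0)), Add(9, Mul(2, 8))), -11041), -1) = Pow(Add(0, -11041), -1) = Pow(-11041, -1) = Rational(-1, 11041)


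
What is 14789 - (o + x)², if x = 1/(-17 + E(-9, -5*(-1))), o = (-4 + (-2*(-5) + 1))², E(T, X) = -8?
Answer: 7744949/625 ≈ 12392.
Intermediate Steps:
o = 49 (o = (-4 + (10 + 1))² = (-4 + 11)² = 7² = 49)
x = -1/25 (x = 1/(-17 - 8) = 1/(-25) = -1/25 ≈ -0.040000)
14789 - (o + x)² = 14789 - (49 - 1/25)² = 14789 - (1224/25)² = 14789 - 1*1498176/625 = 14789 - 1498176/625 = 7744949/625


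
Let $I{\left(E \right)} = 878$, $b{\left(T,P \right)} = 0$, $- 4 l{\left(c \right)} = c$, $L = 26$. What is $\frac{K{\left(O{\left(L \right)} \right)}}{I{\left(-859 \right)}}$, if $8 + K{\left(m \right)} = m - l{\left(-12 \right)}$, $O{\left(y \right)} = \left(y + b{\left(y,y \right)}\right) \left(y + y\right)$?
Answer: $\frac{1341}{878} \approx 1.5273$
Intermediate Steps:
$l{\left(c \right)} = - \frac{c}{4}$
$O{\left(y \right)} = 2 y^{2}$ ($O{\left(y \right)} = \left(y + 0\right) \left(y + y\right) = y 2 y = 2 y^{2}$)
$K{\left(m \right)} = -11 + m$ ($K{\left(m \right)} = -8 + \left(m - \left(- \frac{1}{4}\right) \left(-12\right)\right) = -8 + \left(m - 3\right) = -8 + \left(-3 + m\right) = -11 + m$)
$\frac{K{\left(O{\left(L \right)} \right)}}{I{\left(-859 \right)}} = \frac{-11 + 2 \cdot 26^{2}}{878} = \left(-11 + 2 \cdot 676\right) \frac{1}{878} = \left(-11 + 1352\right) \frac{1}{878} = 1341 \cdot \frac{1}{878} = \frac{1341}{878}$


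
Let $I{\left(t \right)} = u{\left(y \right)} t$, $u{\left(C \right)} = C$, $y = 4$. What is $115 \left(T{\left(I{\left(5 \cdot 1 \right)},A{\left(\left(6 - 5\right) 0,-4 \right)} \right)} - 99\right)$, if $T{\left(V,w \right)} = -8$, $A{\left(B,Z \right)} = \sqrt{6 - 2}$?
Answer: $-12305$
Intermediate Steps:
$A{\left(B,Z \right)} = 2$ ($A{\left(B,Z \right)} = \sqrt{4} = 2$)
$I{\left(t \right)} = 4 t$
$115 \left(T{\left(I{\left(5 \cdot 1 \right)},A{\left(\left(6 - 5\right) 0,-4 \right)} \right)} - 99\right) = 115 \left(-8 - 99\right) = 115 \left(-107\right) = -12305$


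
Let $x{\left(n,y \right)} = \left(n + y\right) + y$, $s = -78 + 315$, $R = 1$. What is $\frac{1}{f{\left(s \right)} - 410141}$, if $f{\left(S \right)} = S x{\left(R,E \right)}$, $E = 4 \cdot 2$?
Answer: $- \frac{1}{406112} \approx -2.4624 \cdot 10^{-6}$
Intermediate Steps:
$s = 237$
$E = 8$
$x{\left(n,y \right)} = n + 2 y$
$f{\left(S \right)} = 17 S$ ($f{\left(S \right)} = S \left(1 + 2 \cdot 8\right) = S \left(1 + 16\right) = S 17 = 17 S$)
$\frac{1}{f{\left(s \right)} - 410141} = \frac{1}{17 \cdot 237 - 410141} = \frac{1}{4029 - 410141} = \frac{1}{-406112} = - \frac{1}{406112}$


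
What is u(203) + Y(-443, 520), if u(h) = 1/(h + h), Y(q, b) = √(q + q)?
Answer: 1/406 + I*√886 ≈ 0.0024631 + 29.766*I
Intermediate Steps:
Y(q, b) = √2*√q (Y(q, b) = √(2*q) = √2*√q)
u(h) = 1/(2*h)
u(203) + Y(-443, 520) = (½)/203 + √2*√(-443) = (½)*(1/203) + √2*(I*√443) = 1/406 + I*√886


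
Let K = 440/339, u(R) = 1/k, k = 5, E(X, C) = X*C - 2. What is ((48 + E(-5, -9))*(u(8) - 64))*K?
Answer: -2554552/339 ≈ -7535.6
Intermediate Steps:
E(X, C) = -2 + C*X (E(X, C) = C*X - 2 = -2 + C*X)
u(R) = ⅕ (u(R) = 1/5 = ⅕)
K = 440/339 (K = 440*(1/339) = 440/339 ≈ 1.2979)
((48 + E(-5, -9))*(u(8) - 64))*K = ((48 + (-2 - 9*(-5)))*(⅕ - 64))*(440/339) = ((48 + (-2 + 45))*(-319/5))*(440/339) = ((48 + 43)*(-319/5))*(440/339) = (91*(-319/5))*(440/339) = -29029/5*440/339 = -2554552/339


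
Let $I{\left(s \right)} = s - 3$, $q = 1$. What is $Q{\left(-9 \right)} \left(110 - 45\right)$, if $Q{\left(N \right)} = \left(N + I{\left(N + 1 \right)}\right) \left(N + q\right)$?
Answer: $10400$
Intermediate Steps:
$I{\left(s \right)} = -3 + s$
$Q{\left(N \right)} = \left(1 + N\right) \left(-2 + 2 N\right)$ ($Q{\left(N \right)} = \left(N + \left(-3 + \left(N + 1\right)\right)\right) \left(N + 1\right) = \left(N + \left(-3 + \left(1 + N\right)\right)\right) \left(1 + N\right) = \left(N + \left(-2 + N\right)\right) \left(1 + N\right) = \left(-2 + 2 N\right) \left(1 + N\right) = \left(1 + N\right) \left(-2 + 2 N\right)$)
$Q{\left(-9 \right)} \left(110 - 45\right) = \left(-2 + 2 \left(-9\right)^{2}\right) \left(110 - 45\right) = \left(-2 + 2 \cdot 81\right) 65 = \left(-2 + 162\right) 65 = 160 \cdot 65 = 10400$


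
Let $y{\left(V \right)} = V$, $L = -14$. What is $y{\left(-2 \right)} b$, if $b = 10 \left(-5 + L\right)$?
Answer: $380$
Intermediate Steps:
$b = -190$ ($b = 10 \left(-5 - 14\right) = 10 \left(-19\right) = -190$)
$y{\left(-2 \right)} b = \left(-2\right) \left(-190\right) = 380$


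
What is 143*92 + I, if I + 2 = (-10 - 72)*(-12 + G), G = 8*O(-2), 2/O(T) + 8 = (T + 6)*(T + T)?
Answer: 42578/3 ≈ 14193.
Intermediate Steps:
O(T) = 2/(-8 + 2*T*(6 + T)) (O(T) = 2/(-8 + (T + 6)*(T + T)) = 2/(-8 + (6 + T)*(2*T)) = 2/(-8 + 2*T*(6 + T)))
G = -2/3 (G = 8/(-4 + (-2)**2 + 6*(-2)) = 8/(-4 + 4 - 12) = 8/(-12) = 8*(-1/12) = -2/3 ≈ -0.66667)
I = 3110/3 (I = -2 + (-10 - 72)*(-12 - 2/3) = -2 - 82*(-38/3) = -2 + 3116/3 = 3110/3 ≈ 1036.7)
143*92 + I = 143*92 + 3110/3 = 13156 + 3110/3 = 42578/3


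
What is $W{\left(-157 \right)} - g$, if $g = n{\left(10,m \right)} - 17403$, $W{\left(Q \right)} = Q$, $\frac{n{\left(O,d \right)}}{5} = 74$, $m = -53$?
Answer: $16876$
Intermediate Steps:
$n{\left(O,d \right)} = 370$ ($n{\left(O,d \right)} = 5 \cdot 74 = 370$)
$g = -17033$ ($g = 370 - 17403 = -17033$)
$W{\left(-157 \right)} - g = -157 - -17033 = -157 + 17033 = 16876$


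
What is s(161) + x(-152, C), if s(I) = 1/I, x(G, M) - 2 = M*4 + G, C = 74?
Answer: 23507/161 ≈ 146.01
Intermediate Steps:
x(G, M) = 2 + G + 4*M (x(G, M) = 2 + (M*4 + G) = 2 + (4*M + G) = 2 + (G + 4*M) = 2 + G + 4*M)
s(161) + x(-152, C) = 1/161 + (2 - 152 + 4*74) = 1/161 + (2 - 152 + 296) = 1/161 + 146 = 23507/161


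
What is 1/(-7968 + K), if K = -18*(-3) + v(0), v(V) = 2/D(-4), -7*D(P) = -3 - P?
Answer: -1/7928 ≈ -0.00012614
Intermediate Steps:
D(P) = 3/7 + P/7 (D(P) = -(-3 - P)/7 = 3/7 + P/7)
v(V) = -14 (v(V) = 2/(3/7 + (⅐)*(-4)) = 2/(3/7 - 4/7) = 2/(-⅐) = 2*(-7) = -14)
K = 40 (K = -18*(-3) - 14 = 54 - 14 = 40)
1/(-7968 + K) = 1/(-7968 + 40) = 1/(-7928) = -1/7928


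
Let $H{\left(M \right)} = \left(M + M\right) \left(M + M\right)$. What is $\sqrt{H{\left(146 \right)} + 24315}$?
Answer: $\sqrt{109579} \approx 331.03$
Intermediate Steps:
$H{\left(M \right)} = 4 M^{2}$ ($H{\left(M \right)} = 2 M 2 M = 4 M^{2}$)
$\sqrt{H{\left(146 \right)} + 24315} = \sqrt{4 \cdot 146^{2} + 24315} = \sqrt{4 \cdot 21316 + 24315} = \sqrt{85264 + 24315} = \sqrt{109579}$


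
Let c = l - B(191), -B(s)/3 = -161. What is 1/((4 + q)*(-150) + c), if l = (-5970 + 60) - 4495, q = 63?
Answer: -1/20938 ≈ -4.7760e-5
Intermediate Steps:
B(s) = 483 (B(s) = -3*(-161) = 483)
l = -10405 (l = -5910 - 4495 = -10405)
c = -10888 (c = -10405 - 1*483 = -10405 - 483 = -10888)
1/((4 + q)*(-150) + c) = 1/((4 + 63)*(-150) - 10888) = 1/(67*(-150) - 10888) = 1/(-10050 - 10888) = 1/(-20938) = -1/20938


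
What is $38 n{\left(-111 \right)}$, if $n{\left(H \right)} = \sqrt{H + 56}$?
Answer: $38 i \sqrt{55} \approx 281.82 i$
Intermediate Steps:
$n{\left(H \right)} = \sqrt{56 + H}$
$38 n{\left(-111 \right)} = 38 \sqrt{56 - 111} = 38 \sqrt{-55} = 38 i \sqrt{55}$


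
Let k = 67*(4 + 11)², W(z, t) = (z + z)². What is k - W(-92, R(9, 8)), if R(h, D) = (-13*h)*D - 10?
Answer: -18781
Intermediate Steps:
R(h, D) = -10 - 13*D*h (R(h, D) = -13*D*h - 10 = -10 - 13*D*h)
W(z, t) = 4*z² (W(z, t) = (2*z)² = 4*z²)
k = 15075 (k = 67*15² = 67*225 = 15075)
k - W(-92, R(9, 8)) = 15075 - 4*(-92)² = 15075 - 4*8464 = 15075 - 1*33856 = 15075 - 33856 = -18781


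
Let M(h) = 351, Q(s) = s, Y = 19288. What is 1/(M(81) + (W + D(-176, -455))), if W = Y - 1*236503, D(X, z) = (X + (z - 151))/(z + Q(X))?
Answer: -631/136840402 ≈ -4.6112e-6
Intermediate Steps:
D(X, z) = (-151 + X + z)/(X + z) (D(X, z) = (X + (z - 151))/(z + X) = (X + (-151 + z))/(X + z) = (-151 + X + z)/(X + z))
W = -217215 (W = 19288 - 1*236503 = 19288 - 236503 = -217215)
1/(M(81) + (W + D(-176, -455))) = 1/(351 + (-217215 + (-151 - 176 - 455)/(-176 - 455))) = 1/(351 + (-217215 - 782/(-631))) = 1/(351 + (-217215 - 1/631*(-782))) = 1/(351 + (-217215 + 782/631)) = 1/(351 - 137061883/631) = 1/(-136840402/631) = -631/136840402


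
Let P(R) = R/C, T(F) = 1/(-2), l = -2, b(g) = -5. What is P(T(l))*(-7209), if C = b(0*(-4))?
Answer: -7209/10 ≈ -720.90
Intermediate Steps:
T(F) = -1/2
C = -5
P(R) = -R/5 (P(R) = R/(-5) = R*(-1/5) = -R/5)
P(T(l))*(-7209) = -1/5*(-1/2)*(-7209) = (1/10)*(-7209) = -7209/10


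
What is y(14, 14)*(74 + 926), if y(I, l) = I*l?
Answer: 196000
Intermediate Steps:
y(14, 14)*(74 + 926) = (14*14)*(74 + 926) = 196*1000 = 196000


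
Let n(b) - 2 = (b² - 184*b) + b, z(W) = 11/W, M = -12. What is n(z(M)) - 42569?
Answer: -6105371/144 ≈ -42398.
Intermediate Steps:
n(b) = 2 + b² - 183*b (n(b) = 2 + ((b² - 184*b) + b) = 2 + (b² - 183*b) = 2 + b² - 183*b)
n(z(M)) - 42569 = (2 + (11/(-12))² - 2013/(-12)) - 42569 = (2 + (11*(-1/12))² - 2013*(-1)/12) - 42569 = (2 + (-11/12)² - 183*(-11/12)) - 42569 = (2 + 121/144 + 671/4) - 42569 = 24565/144 - 42569 = -6105371/144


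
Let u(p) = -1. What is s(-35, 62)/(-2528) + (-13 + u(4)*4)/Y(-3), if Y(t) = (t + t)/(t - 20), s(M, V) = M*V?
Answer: -243857/3792 ≈ -64.308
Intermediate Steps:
Y(t) = 2*t/(-20 + t) (Y(t) = (2*t)/(-20 + t) = 2*t/(-20 + t))
s(-35, 62)/(-2528) + (-13 + u(4)*4)/Y(-3) = -35*62/(-2528) + (-13 - 1*4)/((2*(-3)/(-20 - 3))) = -2170*(-1/2528) + (-13 - 4)/((2*(-3)/(-23))) = 1085/1264 - 17/(2*(-3)*(-1/23)) = 1085/1264 - 17/6/23 = 1085/1264 - 17*23/6 = 1085/1264 - 391/6 = -243857/3792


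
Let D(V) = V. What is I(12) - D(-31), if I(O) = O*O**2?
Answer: 1759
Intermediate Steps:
I(O) = O**3
I(12) - D(-31) = 12**3 - 1*(-31) = 1728 + 31 = 1759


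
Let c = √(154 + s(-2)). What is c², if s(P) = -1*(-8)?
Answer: 162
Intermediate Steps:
s(P) = 8
c = 9*√2 (c = √(154 + 8) = √162 = 9*√2 ≈ 12.728)
c² = (9*√2)² = 162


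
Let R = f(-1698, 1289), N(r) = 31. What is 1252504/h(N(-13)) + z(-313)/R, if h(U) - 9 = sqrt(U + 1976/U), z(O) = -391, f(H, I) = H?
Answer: -98893930567/120558 + 626252*sqrt(91047)/213 ≈ 66859.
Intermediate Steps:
R = -1698
h(U) = 9 + sqrt(U + 1976/U)
1252504/h(N(-13)) + z(-313)/R = 1252504/(9 + sqrt(31 + 1976/31)) - 391/(-1698) = 1252504/(9 + sqrt(31 + 1976*(1/31))) - 391*(-1/1698) = 1252504/(9 + sqrt(31 + 1976/31)) + 391/1698 = 1252504/(9 + sqrt(2937/31)) + 391/1698 = 1252504/(9 + sqrt(91047)/31) + 391/1698 = 391/1698 + 1252504/(9 + sqrt(91047)/31)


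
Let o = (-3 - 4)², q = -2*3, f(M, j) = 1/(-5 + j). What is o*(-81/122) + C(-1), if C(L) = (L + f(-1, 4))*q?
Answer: -2505/122 ≈ -20.533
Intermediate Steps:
q = -6
o = 49 (o = (-7)² = 49)
C(L) = 6 - 6*L (C(L) = (L + 1/(-5 + 4))*(-6) = (L + 1/(-1))*(-6) = (L - 1)*(-6) = (-1 + L)*(-6) = 6 - 6*L)
o*(-81/122) + C(-1) = 49*(-81/122) + (6 - 6*(-1)) = 49*(-81*1/122) + (6 + 6) = 49*(-81/122) + 12 = -3969/122 + 12 = -2505/122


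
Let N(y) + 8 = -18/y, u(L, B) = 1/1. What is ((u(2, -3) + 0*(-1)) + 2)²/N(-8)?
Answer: -36/23 ≈ -1.5652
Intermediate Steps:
u(L, B) = 1
N(y) = -8 - 18/y
((u(2, -3) + 0*(-1)) + 2)²/N(-8) = ((1 + 0*(-1)) + 2)²/(-8 - 18/(-8)) = ((1 + 0) + 2)²/(-8 - 18*(-⅛)) = (1 + 2)²/(-8 + 9/4) = 3²/(-23/4) = 9*(-4/23) = -36/23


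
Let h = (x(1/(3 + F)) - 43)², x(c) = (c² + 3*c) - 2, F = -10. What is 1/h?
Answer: 2401/4950625 ≈ 0.00048499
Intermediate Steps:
x(c) = -2 + c² + 3*c
h = 4950625/2401 (h = ((-2 + (1/(3 - 10))² + 3/(3 - 10)) - 43)² = ((-2 + (1/(-7))² + 3/(-7)) - 43)² = ((-2 + (-⅐)² + 3*(-⅐)) - 43)² = ((-2 + 1/49 - 3/7) - 43)² = (-118/49 - 43)² = (-2225/49)² = 4950625/2401 ≈ 2061.9)
1/h = 1/(4950625/2401) = 2401/4950625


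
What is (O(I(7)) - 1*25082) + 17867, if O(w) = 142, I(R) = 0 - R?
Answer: -7073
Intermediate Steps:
I(R) = -R
(O(I(7)) - 1*25082) + 17867 = (142 - 1*25082) + 17867 = (142 - 25082) + 17867 = -24940 + 17867 = -7073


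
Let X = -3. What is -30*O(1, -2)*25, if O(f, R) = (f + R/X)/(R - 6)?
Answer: 625/4 ≈ 156.25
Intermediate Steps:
O(f, R) = (f - R/3)/(-6 + R) (O(f, R) = (f + R/(-3))/(R - 6) = (f + R*(-1/3))/(-6 + R) = (f - R/3)/(-6 + R))
-30*O(1, -2)*25 = -30*(1 - 1/3*(-2))/(-6 - 2)*25 = -30*(1 + 2/3)/(-8)*25 = -(-15)*5/(4*3)*25 = -30*(-5/24)*25 = (25/4)*25 = 625/4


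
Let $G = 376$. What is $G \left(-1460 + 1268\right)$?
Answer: $-72192$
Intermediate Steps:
$G \left(-1460 + 1268\right) = 376 \left(-1460 + 1268\right) = 376 \left(-192\right) = -72192$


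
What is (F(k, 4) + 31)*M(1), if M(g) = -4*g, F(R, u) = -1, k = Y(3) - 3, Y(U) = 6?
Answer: -120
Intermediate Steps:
k = 3 (k = 6 - 3 = 3)
(F(k, 4) + 31)*M(1) = (-1 + 31)*(-4*1) = 30*(-4) = -120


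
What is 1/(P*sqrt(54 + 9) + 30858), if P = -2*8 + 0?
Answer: 5143/158700006 + 4*sqrt(7)/79350003 ≈ 3.2540e-5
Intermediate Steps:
P = -16 (P = -16 + 0 = -16)
1/(P*sqrt(54 + 9) + 30858) = 1/(-16*sqrt(54 + 9) + 30858) = 1/(-48*sqrt(7) + 30858) = 1/(30858 - 48*sqrt(7))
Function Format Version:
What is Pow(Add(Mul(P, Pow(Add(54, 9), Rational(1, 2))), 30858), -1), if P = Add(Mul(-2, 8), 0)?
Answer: Add(Rational(5143, 158700006), Mul(Rational(4, 79350003), Pow(7, Rational(1, 2)))) ≈ 3.2540e-5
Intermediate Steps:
P = -16 (P = Add(-16, 0) = -16)
Pow(Add(Mul(P, Pow(Add(54, 9), Rational(1, 2))), 30858), -1) = Pow(Add(Mul(-16, Pow(Add(54, 9), Rational(1, 2))), 30858), -1) = Pow(Add(Mul(-16, Pow(63, Rational(1, 2))), 30858), -1) = Pow(Add(Mul(-16, Mul(3, Pow(7, Rational(1, 2)))), 30858), -1) = Pow(Add(Mul(-48, Pow(7, Rational(1, 2))), 30858), -1) = Pow(Add(30858, Mul(-48, Pow(7, Rational(1, 2)))), -1)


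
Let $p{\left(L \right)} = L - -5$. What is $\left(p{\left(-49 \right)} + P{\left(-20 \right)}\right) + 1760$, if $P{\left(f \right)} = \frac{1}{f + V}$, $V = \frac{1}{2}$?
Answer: $\frac{66922}{39} \approx 1715.9$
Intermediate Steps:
$V = \frac{1}{2} \approx 0.5$
$p{\left(L \right)} = 5 + L$ ($p{\left(L \right)} = L + 5 = 5 + L$)
$P{\left(f \right)} = \frac{1}{\frac{1}{2} + f}$ ($P{\left(f \right)} = \frac{1}{f + \frac{1}{2}} = \frac{1}{\frac{1}{2} + f}$)
$\left(p{\left(-49 \right)} + P{\left(-20 \right)}\right) + 1760 = \left(\left(5 - 49\right) + \frac{2}{1 + 2 \left(-20\right)}\right) + 1760 = \left(-44 + \frac{2}{1 - 40}\right) + 1760 = \left(-44 + \frac{2}{-39}\right) + 1760 = \left(-44 + 2 \left(- \frac{1}{39}\right)\right) + 1760 = \left(-44 - \frac{2}{39}\right) + 1760 = - \frac{1718}{39} + 1760 = \frac{66922}{39}$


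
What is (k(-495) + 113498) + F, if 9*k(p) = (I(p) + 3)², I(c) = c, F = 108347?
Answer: 248741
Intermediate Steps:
k(p) = (3 + p)²/9 (k(p) = (p + 3)²/9 = (3 + p)²/9)
(k(-495) + 113498) + F = ((3 - 495)²/9 + 113498) + 108347 = ((⅑)*(-492)² + 113498) + 108347 = ((⅑)*242064 + 113498) + 108347 = (26896 + 113498) + 108347 = 140394 + 108347 = 248741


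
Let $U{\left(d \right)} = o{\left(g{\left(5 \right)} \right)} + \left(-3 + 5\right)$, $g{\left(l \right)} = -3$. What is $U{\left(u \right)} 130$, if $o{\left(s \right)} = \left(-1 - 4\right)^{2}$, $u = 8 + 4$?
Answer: $3510$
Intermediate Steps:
$u = 12$
$o{\left(s \right)} = 25$ ($o{\left(s \right)} = \left(-5\right)^{2} = 25$)
$U{\left(d \right)} = 27$ ($U{\left(d \right)} = 25 + \left(-3 + 5\right) = 25 + 2 = 27$)
$U{\left(u \right)} 130 = 27 \cdot 130 = 3510$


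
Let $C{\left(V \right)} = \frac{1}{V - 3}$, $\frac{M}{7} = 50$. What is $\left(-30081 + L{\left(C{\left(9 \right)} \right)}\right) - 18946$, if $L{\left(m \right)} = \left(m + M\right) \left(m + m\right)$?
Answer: $- \frac{880385}{18} \approx -48910.0$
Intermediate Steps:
$M = 350$ ($M = 7 \cdot 50 = 350$)
$C{\left(V \right)} = \frac{1}{-3 + V}$
$L{\left(m \right)} = 2 m \left(350 + m\right)$ ($L{\left(m \right)} = \left(m + 350\right) \left(m + m\right) = \left(350 + m\right) 2 m = 2 m \left(350 + m\right)$)
$\left(-30081 + L{\left(C{\left(9 \right)} \right)}\right) - 18946 = \left(-30081 + \frac{2 \left(350 + \frac{1}{-3 + 9}\right)}{-3 + 9}\right) - 18946 = \left(-30081 + \frac{2 \left(350 + \frac{1}{6}\right)}{6}\right) - 18946 = \left(-30081 + 2 \cdot \frac{1}{6} \left(350 + \frac{1}{6}\right)\right) - 18946 = \left(-30081 + 2 \cdot \frac{1}{6} \cdot \frac{2101}{6}\right) - 18946 = \left(-30081 + \frac{2101}{18}\right) - 18946 = - \frac{539357}{18} - 18946 = - \frac{880385}{18}$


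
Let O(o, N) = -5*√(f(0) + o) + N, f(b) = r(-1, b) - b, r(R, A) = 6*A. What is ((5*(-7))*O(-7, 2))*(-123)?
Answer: 8610 - 21525*I*√7 ≈ 8610.0 - 56950.0*I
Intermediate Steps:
f(b) = 5*b (f(b) = 6*b - b = 5*b)
O(o, N) = N - 5*√o (O(o, N) = -5*√(5*0 + o) + N = -5*√(0 + o) + N = -5*√o + N = N - 5*√o)
((5*(-7))*O(-7, 2))*(-123) = ((5*(-7))*(2 - 5*I*√7))*(-123) = -35*(2 - 5*I*√7)*(-123) = (-70 + 175*I*√7)*(-123) = 8610 - 21525*I*√7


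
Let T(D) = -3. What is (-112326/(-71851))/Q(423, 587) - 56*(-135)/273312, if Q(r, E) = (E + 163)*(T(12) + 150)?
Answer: 10669122157/385516540500 ≈ 0.027675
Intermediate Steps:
Q(r, E) = 23961 + 147*E (Q(r, E) = (E + 163)*(-3 + 150) = (163 + E)*147 = 23961 + 147*E)
(-112326/(-71851))/Q(423, 587) - 56*(-135)/273312 = (-112326/(-71851))/(23961 + 147*587) - 56*(-135)/273312 = (-112326*(-1/71851))/(23961 + 86289) + 7560*(1/273312) = (112326/71851)/110250 + 105/3796 = (112326/71851)*(1/110250) + 105/3796 = 18721/1320262125 + 105/3796 = 10669122157/385516540500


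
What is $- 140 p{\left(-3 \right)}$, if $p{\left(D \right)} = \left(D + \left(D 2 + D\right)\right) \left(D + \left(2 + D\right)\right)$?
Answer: $-6720$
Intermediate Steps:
$p{\left(D \right)} = 4 D \left(2 + 2 D\right)$ ($p{\left(D \right)} = \left(D + \left(2 D + D\right)\right) \left(2 + 2 D\right) = \left(D + 3 D\right) \left(2 + 2 D\right) = 4 D \left(2 + 2 D\right)$)
$- 140 p{\left(-3 \right)} = - 140 \cdot 8 \left(-3\right) \left(1 - 3\right) = - 140 \cdot 8 \left(-3\right) \left(-2\right) = \left(-140\right) 48 = -6720$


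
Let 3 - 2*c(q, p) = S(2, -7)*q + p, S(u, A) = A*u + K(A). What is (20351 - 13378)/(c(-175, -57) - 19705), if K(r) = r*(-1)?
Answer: -13946/40575 ≈ -0.34371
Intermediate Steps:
K(r) = -r
S(u, A) = -A + A*u (S(u, A) = A*u - A = -A + A*u)
c(q, p) = 3/2 - p/2 + 7*q/2 (c(q, p) = 3/2 - ((-7*(-1 + 2))*q + p)/2 = 3/2 - ((-7*1)*q + p)/2 = 3/2 - (-7*q + p)/2 = 3/2 - (p - 7*q)/2 = 3/2 + (-p/2 + 7*q/2) = 3/2 - p/2 + 7*q/2)
(20351 - 13378)/(c(-175, -57) - 19705) = (20351 - 13378)/((3/2 - ½*(-57) + (7/2)*(-175)) - 19705) = 6973/((3/2 + 57/2 - 1225/2) - 19705) = 6973/(-1165/2 - 19705) = 6973/(-40575/2) = 6973*(-2/40575) = -13946/40575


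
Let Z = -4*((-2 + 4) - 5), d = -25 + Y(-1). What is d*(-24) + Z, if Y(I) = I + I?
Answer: 660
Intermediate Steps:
Y(I) = 2*I
d = -27 (d = -25 + 2*(-1) = -25 - 2 = -27)
Z = 12 (Z = -4*(2 - 5) = -4*(-3) = 12)
d*(-24) + Z = -27*(-24) + 12 = 648 + 12 = 660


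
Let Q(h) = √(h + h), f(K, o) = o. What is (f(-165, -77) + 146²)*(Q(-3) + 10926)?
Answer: 232057314 + 21239*I*√6 ≈ 2.3206e+8 + 52025.0*I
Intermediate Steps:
Q(h) = √2*√h (Q(h) = √(2*h) = √2*√h)
(f(-165, -77) + 146²)*(Q(-3) + 10926) = (-77 + 146²)*(√2*√(-3) + 10926) = (-77 + 21316)*(√2*(I*√3) + 10926) = 21239*(I*√6 + 10926) = 21239*(10926 + I*√6) = 232057314 + 21239*I*√6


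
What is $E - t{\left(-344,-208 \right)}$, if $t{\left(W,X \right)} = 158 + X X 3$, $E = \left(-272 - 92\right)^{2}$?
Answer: $2546$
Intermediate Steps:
$E = 132496$ ($E = \left(-364\right)^{2} = 132496$)
$t{\left(W,X \right)} = 158 + 3 X^{2}$ ($t{\left(W,X \right)} = 158 + X^{2} \cdot 3 = 158 + 3 X^{2}$)
$E - t{\left(-344,-208 \right)} = 132496 - \left(158 + 3 \left(-208\right)^{2}\right) = 132496 - \left(158 + 3 \cdot 43264\right) = 132496 - \left(158 + 129792\right) = 132496 - 129950 = 2546$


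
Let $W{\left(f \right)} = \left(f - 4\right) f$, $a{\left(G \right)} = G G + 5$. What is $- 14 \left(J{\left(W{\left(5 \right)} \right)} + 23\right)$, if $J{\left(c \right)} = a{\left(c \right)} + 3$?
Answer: $-784$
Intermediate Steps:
$a{\left(G \right)} = 5 + G^{2}$ ($a{\left(G \right)} = G^{2} + 5 = 5 + G^{2}$)
$W{\left(f \right)} = f \left(-4 + f\right)$ ($W{\left(f \right)} = \left(-4 + f\right) f = f \left(-4 + f\right)$)
$J{\left(c \right)} = 8 + c^{2}$ ($J{\left(c \right)} = \left(5 + c^{2}\right) + 3 = 8 + c^{2}$)
$- 14 \left(J{\left(W{\left(5 \right)} \right)} + 23\right) = - 14 \left(\left(8 + \left(5 \left(-4 + 5\right)\right)^{2}\right) + 23\right) = - 14 \left(\left(8 + \left(5 \cdot 1\right)^{2}\right) + 23\right) = - 14 \left(\left(8 + 5^{2}\right) + 23\right) = - 14 \left(\left(8 + 25\right) + 23\right) = - 14 \left(33 + 23\right) = \left(-14\right) 56 = -784$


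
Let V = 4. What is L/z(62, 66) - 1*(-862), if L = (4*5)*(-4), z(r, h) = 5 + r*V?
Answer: 218006/253 ≈ 861.68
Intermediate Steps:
z(r, h) = 5 + 4*r (z(r, h) = 5 + r*4 = 5 + 4*r)
L = -80 (L = 20*(-4) = -80)
L/z(62, 66) - 1*(-862) = -80/(5 + 4*62) - 1*(-862) = -80/(5 + 248) + 862 = -80/253 + 862 = 218006/253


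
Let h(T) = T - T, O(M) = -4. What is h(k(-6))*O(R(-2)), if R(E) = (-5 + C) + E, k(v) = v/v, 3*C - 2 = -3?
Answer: 0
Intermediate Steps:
C = -1/3 (C = 2/3 + (1/3)*(-3) = 2/3 - 1 = -1/3 ≈ -0.33333)
k(v) = 1
R(E) = -16/3 + E (R(E) = (-5 - 1/3) + E = -16/3 + E)
h(T) = 0
h(k(-6))*O(R(-2)) = 0*(-4) = 0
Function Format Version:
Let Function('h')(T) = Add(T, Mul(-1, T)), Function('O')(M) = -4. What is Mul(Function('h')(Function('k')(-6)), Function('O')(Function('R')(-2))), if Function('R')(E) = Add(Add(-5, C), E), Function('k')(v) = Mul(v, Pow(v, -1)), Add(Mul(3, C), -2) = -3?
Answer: 0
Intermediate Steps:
C = Rational(-1, 3) (C = Add(Rational(2, 3), Mul(Rational(1, 3), -3)) = Add(Rational(2, 3), -1) = Rational(-1, 3) ≈ -0.33333)
Function('k')(v) = 1
Function('R')(E) = Add(Rational(-16, 3), E) (Function('R')(E) = Add(Add(-5, Rational(-1, 3)), E) = Add(Rational(-16, 3), E))
Function('h')(T) = 0
Mul(Function('h')(Function('k')(-6)), Function('O')(Function('R')(-2))) = Mul(0, -4) = 0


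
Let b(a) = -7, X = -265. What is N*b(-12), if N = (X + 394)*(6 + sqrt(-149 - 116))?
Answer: -5418 - 903*I*sqrt(265) ≈ -5418.0 - 14700.0*I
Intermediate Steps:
N = 774 + 129*I*sqrt(265) (N = (-265 + 394)*(6 + sqrt(-149 - 116)) = 129*(6 + sqrt(-265)) = 129*(6 + I*sqrt(265)) = 774 + 129*I*sqrt(265) ≈ 774.0 + 2100.0*I)
N*b(-12) = (774 + 129*I*sqrt(265))*(-7) = -5418 - 903*I*sqrt(265)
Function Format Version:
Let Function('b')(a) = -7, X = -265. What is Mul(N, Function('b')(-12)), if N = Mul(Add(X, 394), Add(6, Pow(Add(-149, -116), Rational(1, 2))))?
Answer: Add(-5418, Mul(-903, I, Pow(265, Rational(1, 2)))) ≈ Add(-5418.0, Mul(-14700., I))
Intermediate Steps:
N = Add(774, Mul(129, I, Pow(265, Rational(1, 2)))) (N = Mul(Add(-265, 394), Add(6, Pow(Add(-149, -116), Rational(1, 2)))) = Mul(129, Add(6, Pow(-265, Rational(1, 2)))) = Mul(129, Add(6, Mul(I, Pow(265, Rational(1, 2))))) = Add(774, Mul(129, I, Pow(265, Rational(1, 2)))) ≈ Add(774.00, Mul(2100.0, I)))
Mul(N, Function('b')(-12)) = Mul(Add(774, Mul(129, I, Pow(265, Rational(1, 2)))), -7) = Add(-5418, Mul(-903, I, Pow(265, Rational(1, 2))))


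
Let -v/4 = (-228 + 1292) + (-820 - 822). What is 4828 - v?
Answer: 2516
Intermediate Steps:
v = 2312 (v = -4*((-228 + 1292) + (-820 - 822)) = -4*(1064 - 1642) = -4*(-578) = 2312)
4828 - v = 4828 - 1*2312 = 4828 - 2312 = 2516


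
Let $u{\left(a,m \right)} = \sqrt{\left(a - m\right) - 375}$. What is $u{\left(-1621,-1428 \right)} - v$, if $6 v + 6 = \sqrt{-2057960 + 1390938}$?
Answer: $1 + 2 i \sqrt{142} - \frac{i \sqrt{667022}}{6} \approx 1.0 - 112.29 i$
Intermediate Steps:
$u{\left(a,m \right)} = \sqrt{-375 + a - m}$
$v = -1 + \frac{i \sqrt{667022}}{6}$ ($v = -1 + \frac{\sqrt{-2057960 + 1390938}}{6} = -1 + \frac{\sqrt{-667022}}{6} = -1 + \frac{i \sqrt{667022}}{6} \approx -1.0 + 136.12 i$)
$u{\left(-1621,-1428 \right)} - v = \sqrt{-375 - 1621 - -1428} - \left(-1 + \frac{i \sqrt{667022}}{6}\right) = \sqrt{-375 - 1621 + 1428} + \left(1 - \frac{i \sqrt{667022}}{6}\right) = \sqrt{-568} + \left(1 - \frac{i \sqrt{667022}}{6}\right) = 2 i \sqrt{142} + \left(1 - \frac{i \sqrt{667022}}{6}\right) = 1 + 2 i \sqrt{142} - \frac{i \sqrt{667022}}{6}$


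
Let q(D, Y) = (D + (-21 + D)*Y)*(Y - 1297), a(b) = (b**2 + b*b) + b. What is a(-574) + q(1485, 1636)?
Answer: 813102049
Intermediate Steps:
a(b) = b + 2*b**2 (a(b) = (b**2 + b**2) + b = 2*b**2 + b = b + 2*b**2)
q(D, Y) = (-1297 + Y)*(D + Y*(-21 + D)) (q(D, Y) = (D + Y*(-21 + D))*(-1297 + Y) = (-1297 + Y)*(D + Y*(-21 + D)))
a(-574) + q(1485, 1636) = -574*(1 + 2*(-574)) + (-1297*1485 - 21*1636**2 + 27237*1636 + 1485*1636**2 - 1296*1485*1636) = -574*(1 - 1148) + (-1926045 - 21*2676496 + 44559732 + 1485*2676496 - 3148580160) = -574*(-1147) + (-1926045 - 56206416 + 44559732 + 3974596560 - 3148580160) = 658378 + 812443671 = 813102049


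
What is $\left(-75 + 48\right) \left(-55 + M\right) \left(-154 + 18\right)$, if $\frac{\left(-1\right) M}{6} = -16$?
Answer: $150552$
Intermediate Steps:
$M = 96$ ($M = \left(-6\right) \left(-16\right) = 96$)
$\left(-75 + 48\right) \left(-55 + M\right) \left(-154 + 18\right) = \left(-75 + 48\right) \left(-55 + 96\right) \left(-154 + 18\right) = \left(-27\right) 41 \left(-136\right) = \left(-1107\right) \left(-136\right) = 150552$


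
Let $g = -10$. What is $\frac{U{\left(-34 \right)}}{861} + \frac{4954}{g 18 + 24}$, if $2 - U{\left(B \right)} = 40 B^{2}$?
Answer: $- \frac{1913087}{22386} \approx -85.459$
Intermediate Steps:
$U{\left(B \right)} = 2 - 40 B^{2}$
$\frac{U{\left(-34 \right)}}{861} + \frac{4954}{g 18 + 24} = \frac{2 - 40 \left(-34\right)^{2}}{861} + \frac{4954}{\left(-10\right) 18 + 24} = \left(2 - 46240\right) \frac{1}{861} + \frac{4954}{-180 + 24} = \left(2 - 46240\right) \frac{1}{861} + \frac{4954}{-156} = \left(-46238\right) \frac{1}{861} + 4954 \left(- \frac{1}{156}\right) = - \frac{46238}{861} - \frac{2477}{78} = - \frac{1913087}{22386}$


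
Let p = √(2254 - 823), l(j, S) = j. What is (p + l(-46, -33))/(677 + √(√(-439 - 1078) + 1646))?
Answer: -(46 - 3*√159)/(677 + √(1646 + I*√1517)) ≈ -0.011388 + 7.617e-6*I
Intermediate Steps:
p = 3*√159 (p = √1431 = 3*√159 ≈ 37.829)
(p + l(-46, -33))/(677 + √(√(-439 - 1078) + 1646)) = (3*√159 - 46)/(677 + √(√(-439 - 1078) + 1646)) = (-46 + 3*√159)/(677 + √(√(-1517) + 1646)) = (-46 + 3*√159)/(677 + √(I*√1517 + 1646)) = (-46 + 3*√159)/(677 + √(1646 + I*√1517))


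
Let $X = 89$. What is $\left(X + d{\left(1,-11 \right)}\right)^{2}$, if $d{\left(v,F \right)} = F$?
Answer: $6084$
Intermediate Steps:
$\left(X + d{\left(1,-11 \right)}\right)^{2} = \left(89 - 11\right)^{2} = 78^{2} = 6084$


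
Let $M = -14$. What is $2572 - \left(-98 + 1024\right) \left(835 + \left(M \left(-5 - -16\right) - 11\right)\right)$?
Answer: $-617848$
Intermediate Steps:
$2572 - \left(-98 + 1024\right) \left(835 + \left(M \left(-5 - -16\right) - 11\right)\right) = 2572 - \left(-98 + 1024\right) \left(835 - \left(11 + 14 \left(-5 - -16\right)\right)\right) = 2572 - 926 \left(835 - \left(11 + 14 \left(-5 + 16\right)\right)\right) = 2572 - 926 \left(835 - 165\right) = 2572 - 926 \cdot 670 = 2572 - 620420 = -617848$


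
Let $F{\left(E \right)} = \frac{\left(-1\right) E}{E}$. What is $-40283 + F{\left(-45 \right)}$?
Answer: $-40284$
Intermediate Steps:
$F{\left(E \right)} = -1$
$-40283 + F{\left(-45 \right)} = -40283 - 1 = -40284$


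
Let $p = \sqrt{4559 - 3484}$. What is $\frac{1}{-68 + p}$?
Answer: $- \frac{68}{3549} - \frac{5 \sqrt{43}}{3549} \approx -0.028399$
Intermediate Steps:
$p = 5 \sqrt{43}$ ($p = \sqrt{1075} = 5 \sqrt{43} \approx 32.787$)
$\frac{1}{-68 + p} = \frac{1}{-68 + 5 \sqrt{43}}$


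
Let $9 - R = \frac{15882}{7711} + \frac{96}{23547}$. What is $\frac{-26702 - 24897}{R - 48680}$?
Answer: $\frac{3122959248761}{2945870938339} \approx 1.0601$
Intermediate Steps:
$R = \frac{419808181}{60523639}$ ($R = 9 - \left(\frac{15882}{7711} + \frac{96}{23547}\right) = 9 - \left(15882 \cdot \frac{1}{7711} + 96 \cdot \frac{1}{23547}\right) = 9 - \left(\frac{15882}{7711} + \frac{32}{7849}\right) = 9 - \frac{124904570}{60523639} = \frac{419808181}{60523639} \approx 6.9363$)
$\frac{-26702 - 24897}{R - 48680} = \frac{-26702 - 24897}{\frac{419808181}{60523639} - 48680} = - \frac{51599}{- \frac{2945870938339}{60523639}} = \left(-51599\right) \left(- \frac{60523639}{2945870938339}\right) = \frac{3122959248761}{2945870938339}$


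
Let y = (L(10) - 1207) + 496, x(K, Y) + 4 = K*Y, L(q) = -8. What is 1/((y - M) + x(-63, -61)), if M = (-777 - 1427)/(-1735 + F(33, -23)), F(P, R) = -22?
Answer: 1757/5479636 ≈ 0.00032064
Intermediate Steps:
x(K, Y) = -4 + K*Y
M = 2204/1757 (M = (-777 - 1427)/(-1735 - 22) = -2204/(-1757) = -2204*(-1/1757) = 2204/1757 ≈ 1.2544)
y = -719 (y = (-8 - 1207) + 496 = -1215 + 496 = -719)
1/((y - M) + x(-63, -61)) = 1/((-719 - 1*2204/1757) + (-4 - 63*(-61))) = 1/((-719 - 2204/1757) + (-4 + 3843)) = 1/(-1265487/1757 + 3839) = 1/(5479636/1757) = 1757/5479636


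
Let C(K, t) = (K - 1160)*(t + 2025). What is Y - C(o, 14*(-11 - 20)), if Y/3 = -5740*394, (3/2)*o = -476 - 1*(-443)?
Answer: -4904118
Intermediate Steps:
o = -22 (o = 2*(-476 - 1*(-443))/3 = 2*(-476 + 443)/3 = (2/3)*(-33) = -22)
C(K, t) = (-1160 + K)*(2025 + t)
Y = -6784680 (Y = 3*(-5740*394) = 3*(-2261560) = -6784680)
Y - C(o, 14*(-11 - 20)) = -6784680 - (-2349000 - 16240*(-11 - 20) + 2025*(-22) - 308*(-11 - 20)) = -6784680 - (-2349000 - 16240*(-31) - 44550 - 308*(-31)) = -6784680 - (-2349000 - 1160*(-434) - 44550 - 22*(-434)) = -6784680 - (-2349000 + 503440 - 44550 + 9548) = -6784680 - 1*(-1880562) = -6784680 + 1880562 = -4904118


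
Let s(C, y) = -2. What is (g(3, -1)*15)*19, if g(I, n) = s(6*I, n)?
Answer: -570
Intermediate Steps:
g(I, n) = -2
(g(3, -1)*15)*19 = -2*15*19 = -30*19 = -570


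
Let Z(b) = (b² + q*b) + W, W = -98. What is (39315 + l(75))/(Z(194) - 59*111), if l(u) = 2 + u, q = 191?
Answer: 39392/68043 ≈ 0.57893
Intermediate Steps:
Z(b) = -98 + b² + 191*b (Z(b) = (b² + 191*b) - 98 = -98 + b² + 191*b)
(39315 + l(75))/(Z(194) - 59*111) = (39315 + (2 + 75))/((-98 + 194² + 191*194) - 59*111) = (39315 + 77)/((-98 + 37636 + 37054) - 6549) = 39392/(74592 - 6549) = 39392/68043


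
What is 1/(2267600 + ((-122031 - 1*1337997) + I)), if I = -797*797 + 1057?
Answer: 1/173420 ≈ 5.7663e-6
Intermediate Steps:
I = -634152 (I = -635209 + 1057 = -634152)
1/(2267600 + ((-122031 - 1*1337997) + I)) = 1/(2267600 + ((-122031 - 1*1337997) - 634152)) = 1/(2267600 + ((-122031 - 1337997) - 634152)) = 1/(2267600 + (-1460028 - 634152)) = 1/(2267600 - 2094180) = 1/173420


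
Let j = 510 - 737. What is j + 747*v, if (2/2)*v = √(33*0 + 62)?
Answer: -227 + 747*√62 ≈ 5654.9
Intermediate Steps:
j = -227
v = √62 (v = √(33*0 + 62) = √(0 + 62) = √62 ≈ 7.8740)
j + 747*v = -227 + 747*√62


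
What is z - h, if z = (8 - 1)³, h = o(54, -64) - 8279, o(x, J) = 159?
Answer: 8463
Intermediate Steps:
h = -8120 (h = 159 - 8279 = -8120)
z = 343 (z = 7³ = 343)
z - h = 343 - 1*(-8120) = 343 + 8120 = 8463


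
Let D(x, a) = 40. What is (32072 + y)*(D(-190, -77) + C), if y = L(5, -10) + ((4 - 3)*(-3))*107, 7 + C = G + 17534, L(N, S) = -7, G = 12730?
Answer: 961747968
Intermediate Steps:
C = 30257 (C = -7 + (12730 + 17534) = -7 + 30264 = 30257)
y = -328 (y = -7 + ((4 - 3)*(-3))*107 = -7 + (1*(-3))*107 = -7 - 3*107 = -7 - 321 = -328)
(32072 + y)*(D(-190, -77) + C) = (32072 - 328)*(40 + 30257) = 31744*30297 = 961747968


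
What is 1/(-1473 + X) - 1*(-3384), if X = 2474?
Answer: 3387385/1001 ≈ 3384.0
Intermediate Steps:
1/(-1473 + X) - 1*(-3384) = 1/(-1473 + 2474) - 1*(-3384) = 1/1001 + 3384 = 3387385/1001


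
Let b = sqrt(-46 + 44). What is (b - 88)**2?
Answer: (88 - I*sqrt(2))**2 ≈ 7742.0 - 248.9*I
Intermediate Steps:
b = I*sqrt(2) (b = sqrt(-2) = I*sqrt(2) ≈ 1.4142*I)
(b - 88)**2 = (I*sqrt(2) - 88)**2 = (-88 + I*sqrt(2))**2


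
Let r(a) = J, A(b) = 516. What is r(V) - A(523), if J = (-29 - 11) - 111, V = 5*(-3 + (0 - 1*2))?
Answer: -667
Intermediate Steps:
V = -25 (V = 5*(-3 + (0 - 2)) = 5*(-3 - 2) = 5*(-5) = -25)
J = -151 (J = -40 - 111 = -151)
r(a) = -151
r(V) - A(523) = -151 - 1*516 = -151 - 516 = -667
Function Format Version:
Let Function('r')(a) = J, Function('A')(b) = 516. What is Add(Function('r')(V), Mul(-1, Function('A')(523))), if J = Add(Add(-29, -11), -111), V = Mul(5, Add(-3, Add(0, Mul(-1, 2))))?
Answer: -667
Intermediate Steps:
V = -25 (V = Mul(5, Add(-3, Add(0, -2))) = Mul(5, Add(-3, -2)) = Mul(5, -5) = -25)
J = -151 (J = Add(-40, -111) = -151)
Function('r')(a) = -151
Add(Function('r')(V), Mul(-1, Function('A')(523))) = Add(-151, Mul(-1, 516)) = Add(-151, -516) = -667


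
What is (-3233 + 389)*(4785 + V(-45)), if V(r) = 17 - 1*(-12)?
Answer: -13691016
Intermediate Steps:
V(r) = 29 (V(r) = 17 + 12 = 29)
(-3233 + 389)*(4785 + V(-45)) = (-3233 + 389)*(4785 + 29) = -2844*4814 = -13691016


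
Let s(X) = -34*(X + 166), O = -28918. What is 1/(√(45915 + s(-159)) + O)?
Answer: -28918/836205047 - √45677/836205047 ≈ -3.4838e-5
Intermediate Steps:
s(X) = -5644 - 34*X (s(X) = -34*(166 + X) = -5644 - 34*X)
1/(√(45915 + s(-159)) + O) = 1/(√(45915 + (-5644 - 34*(-159))) - 28918) = 1/(√(45915 + (-5644 + 5406)) - 28918) = 1/(√(45915 - 238) - 28918) = 1/(√45677 - 28918) = 1/(-28918 + √45677)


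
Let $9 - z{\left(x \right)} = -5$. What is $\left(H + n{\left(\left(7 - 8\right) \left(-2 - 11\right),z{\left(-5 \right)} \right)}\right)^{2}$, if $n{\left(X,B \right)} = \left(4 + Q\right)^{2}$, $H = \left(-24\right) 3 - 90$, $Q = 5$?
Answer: $6561$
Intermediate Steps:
$H = -162$ ($H = -72 - 90 = -162$)
$z{\left(x \right)} = 14$ ($z{\left(x \right)} = 9 - -5 = 9 + 5 = 14$)
$n{\left(X,B \right)} = 81$ ($n{\left(X,B \right)} = \left(4 + 5\right)^{2} = 9^{2} = 81$)
$\left(H + n{\left(\left(7 - 8\right) \left(-2 - 11\right),z{\left(-5 \right)} \right)}\right)^{2} = \left(-162 + 81\right)^{2} = \left(-81\right)^{2} = 6561$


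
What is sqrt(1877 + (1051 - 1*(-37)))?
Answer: sqrt(2965) ≈ 54.452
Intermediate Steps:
sqrt(1877 + (1051 - 1*(-37))) = sqrt(1877 + (1051 + 37)) = sqrt(1877 + 1088) = sqrt(2965)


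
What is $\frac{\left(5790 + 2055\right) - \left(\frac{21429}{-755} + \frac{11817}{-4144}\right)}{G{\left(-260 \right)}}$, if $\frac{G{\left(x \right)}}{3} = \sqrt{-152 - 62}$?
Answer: $- \frac{8214177337 i \sqrt{214}}{669546080} \approx - 179.47 i$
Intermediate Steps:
$G{\left(x \right)} = 3 i \sqrt{214}$ ($G{\left(x \right)} = 3 \sqrt{-152 - 62} = 3 \sqrt{-214} = 3 i \sqrt{214}$)
$\frac{\left(5790 + 2055\right) - \left(\frac{21429}{-755} + \frac{11817}{-4144}\right)}{G{\left(-260 \right)}} = \frac{\left(5790 + 2055\right) - \left(\frac{21429}{-755} + \frac{11817}{-4144}\right)}{3 i \sqrt{214}} = \left(7845 - \left(21429 \left(- \frac{1}{755}\right) + 11817 \left(- \frac{1}{4144}\right)\right)\right) \left(- \frac{i \sqrt{214}}{642}\right) = \left(7845 - \left(- \frac{21429}{755} - \frac{11817}{4144}\right)\right) \left(- \frac{i \sqrt{214}}{642}\right) = \left(7845 - - \frac{97723611}{3128720}\right) \left(- \frac{i \sqrt{214}}{642}\right) = \left(7845 + \frac{97723611}{3128720}\right) \left(- \frac{i \sqrt{214}}{642}\right) = \frac{24642532011 \left(- \frac{i \sqrt{214}}{642}\right)}{3128720} = - \frac{8214177337 i \sqrt{214}}{669546080}$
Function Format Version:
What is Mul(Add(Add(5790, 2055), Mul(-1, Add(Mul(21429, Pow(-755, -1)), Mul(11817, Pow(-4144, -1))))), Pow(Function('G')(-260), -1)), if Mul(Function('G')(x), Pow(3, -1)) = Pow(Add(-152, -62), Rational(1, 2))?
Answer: Mul(Rational(-8214177337, 669546080), I, Pow(214, Rational(1, 2))) ≈ Mul(-179.47, I)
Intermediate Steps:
Function('G')(x) = Mul(3, I, Pow(214, Rational(1, 2))) (Function('G')(x) = Mul(3, Pow(Add(-152, -62), Rational(1, 2))) = Mul(3, Pow(-214, Rational(1, 2))) = Mul(3, Mul(I, Pow(214, Rational(1, 2)))) = Mul(3, I, Pow(214, Rational(1, 2))))
Mul(Add(Add(5790, 2055), Mul(-1, Add(Mul(21429, Pow(-755, -1)), Mul(11817, Pow(-4144, -1))))), Pow(Function('G')(-260), -1)) = Mul(Add(Add(5790, 2055), Mul(-1, Add(Mul(21429, Pow(-755, -1)), Mul(11817, Pow(-4144, -1))))), Pow(Mul(3, I, Pow(214, Rational(1, 2))), -1)) = Mul(Add(7845, Mul(-1, Add(Mul(21429, Rational(-1, 755)), Mul(11817, Rational(-1, 4144))))), Mul(Rational(-1, 642), I, Pow(214, Rational(1, 2)))) = Mul(Add(7845, Mul(-1, Add(Rational(-21429, 755), Rational(-11817, 4144)))), Mul(Rational(-1, 642), I, Pow(214, Rational(1, 2)))) = Mul(Add(7845, Mul(-1, Rational(-97723611, 3128720))), Mul(Rational(-1, 642), I, Pow(214, Rational(1, 2)))) = Mul(Add(7845, Rational(97723611, 3128720)), Mul(Rational(-1, 642), I, Pow(214, Rational(1, 2)))) = Mul(Rational(24642532011, 3128720), Mul(Rational(-1, 642), I, Pow(214, Rational(1, 2)))) = Mul(Rational(-8214177337, 669546080), I, Pow(214, Rational(1, 2)))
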